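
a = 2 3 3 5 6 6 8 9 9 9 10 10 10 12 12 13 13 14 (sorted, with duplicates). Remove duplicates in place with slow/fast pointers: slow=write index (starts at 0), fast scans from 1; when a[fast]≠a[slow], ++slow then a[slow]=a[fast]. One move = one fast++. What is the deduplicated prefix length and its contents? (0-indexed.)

length 10; prefix = [2, 3, 5, 6, 8, 9, 10, 12, 13, 14]

slow=0 fast=1: a[fast]=3≠a[slow]=2 write a[1]=3, slow++,fast++
slow=1 fast=2: a[fast]=3=a[slow] dup, fast++
slow=1 fast=3: a[fast]=5≠a[slow]=3 write a[2]=5, slow++,fast++
slow=2 fast=4: a[fast]=6≠a[slow]=5 write a[3]=6, slow++,fast++
slow=3 fast=5: a[fast]=6=a[slow] dup, fast++
slow=3 fast=6: a[fast]=8≠a[slow]=6 write a[4]=8, slow++,fast++
slow=4 fast=7: a[fast]=9≠a[slow]=8 write a[5]=9, slow++,fast++
slow=5 fast=8: a[fast]=9=a[slow] dup, fast++
slow=5 fast=9: a[fast]=9=a[slow] dup, fast++
slow=5 fast=10: a[fast]=10≠a[slow]=9 write a[6]=10, slow++,fast++
slow=6 fast=11: a[fast]=10=a[slow] dup, fast++
slow=6 fast=12: a[fast]=10=a[slow] dup, fast++
slow=6 fast=13: a[fast]=12≠a[slow]=10 write a[7]=12, slow++,fast++
slow=7 fast=14: a[fast]=12=a[slow] dup, fast++
slow=7 fast=15: a[fast]=13≠a[slow]=12 write a[8]=13, slow++,fast++
slow=8 fast=16: a[fast]=13=a[slow] dup, fast++
slow=8 fast=17: a[fast]=14≠a[slow]=13 write a[9]=14, slow++,fast++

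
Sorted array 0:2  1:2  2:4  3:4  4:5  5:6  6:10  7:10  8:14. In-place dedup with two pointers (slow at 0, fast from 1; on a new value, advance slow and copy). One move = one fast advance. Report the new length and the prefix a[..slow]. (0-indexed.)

slow=0 fast=1: a[fast]=2=a[slow] dup, fast++
slow=0 fast=2: a[fast]=4≠a[slow]=2 write a[1]=4, slow++,fast++
slow=1 fast=3: a[fast]=4=a[slow] dup, fast++
slow=1 fast=4: a[fast]=5≠a[slow]=4 write a[2]=5, slow++,fast++
slow=2 fast=5: a[fast]=6≠a[slow]=5 write a[3]=6, slow++,fast++
slow=3 fast=6: a[fast]=10≠a[slow]=6 write a[4]=10, slow++,fast++
slow=4 fast=7: a[fast]=10=a[slow] dup, fast++
slow=4 fast=8: a[fast]=14≠a[slow]=10 write a[5]=14, slow++,fast++

length 6; prefix = [2, 4, 5, 6, 10, 14]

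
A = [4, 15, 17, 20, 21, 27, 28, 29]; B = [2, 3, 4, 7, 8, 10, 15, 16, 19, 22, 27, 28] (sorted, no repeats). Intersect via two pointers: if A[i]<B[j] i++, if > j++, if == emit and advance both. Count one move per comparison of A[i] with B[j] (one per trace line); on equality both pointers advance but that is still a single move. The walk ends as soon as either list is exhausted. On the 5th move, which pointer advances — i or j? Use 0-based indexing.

[i=0,j=0] 4>2 → j++
[i=0,j=1] 4>3 → j++
[i=0,j=2] 4==4 emit → i++,j++
[i=1,j=3] 15>7 → j++
[i=1,j=4] 15>8 → j++

j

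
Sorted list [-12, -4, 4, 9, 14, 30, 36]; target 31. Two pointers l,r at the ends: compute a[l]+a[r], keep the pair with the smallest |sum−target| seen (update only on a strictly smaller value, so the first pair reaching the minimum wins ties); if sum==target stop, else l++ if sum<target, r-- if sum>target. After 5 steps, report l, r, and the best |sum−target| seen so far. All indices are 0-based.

[0,6] -12+36=24 d=7 * → l++
[1,6] -4+36=32 d=1 * → r--
[1,5] -4+30=26 d=5 → l++
[2,5] 4+30=34 d=3 → r--
[2,4] 4+14=18 d=13 → l++

l=3, r=4, best |Δ|=1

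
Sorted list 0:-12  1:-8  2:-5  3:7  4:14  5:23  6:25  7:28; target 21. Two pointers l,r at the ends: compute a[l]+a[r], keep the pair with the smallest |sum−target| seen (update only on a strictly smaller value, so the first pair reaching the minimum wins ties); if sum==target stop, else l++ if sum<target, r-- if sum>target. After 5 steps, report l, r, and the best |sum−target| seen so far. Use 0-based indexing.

l=0 r=7: -12+28=16 d=5 *, l++
l=1 r=7: -8+28=20 d=1 *, l++
l=2 r=7: -5+28=23 d=2, r--
l=2 r=6: -5+25=20 d=1, l++
l=3 r=6: 7+25=32 d=11, r--

l=3, r=5, best |Δ|=1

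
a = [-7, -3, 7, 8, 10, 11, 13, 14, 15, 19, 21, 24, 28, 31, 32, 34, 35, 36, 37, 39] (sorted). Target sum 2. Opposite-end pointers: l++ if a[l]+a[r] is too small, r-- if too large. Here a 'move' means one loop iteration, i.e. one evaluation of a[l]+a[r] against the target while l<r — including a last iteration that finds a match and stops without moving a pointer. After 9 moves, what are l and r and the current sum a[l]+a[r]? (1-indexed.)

[1,20] -7+39=32 >2 → r--
[1,19] -7+37=30 >2 → r--
[1,18] -7+36=29 >2 → r--
[1,17] -7+35=28 >2 → r--
[1,16] -7+34=27 >2 → r--
[1,15] -7+32=25 >2 → r--
[1,14] -7+31=24 >2 → r--
[1,13] -7+28=21 >2 → r--
[1,12] -7+24=17 >2 → r--

l=1, r=11, sum=14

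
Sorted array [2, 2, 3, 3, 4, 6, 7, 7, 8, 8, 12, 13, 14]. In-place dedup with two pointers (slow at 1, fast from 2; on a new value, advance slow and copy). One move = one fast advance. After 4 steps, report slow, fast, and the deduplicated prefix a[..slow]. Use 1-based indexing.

slow=1 fast=2: a[fast]=2=a[slow] dup, fast++
slow=1 fast=3: a[fast]=3≠a[slow]=2 write a[2]=3, slow++,fast++
slow=2 fast=4: a[fast]=3=a[slow] dup, fast++
slow=2 fast=5: a[fast]=4≠a[slow]=3 write a[3]=4, slow++,fast++

slow=3, fast=6, prefix=[2, 3, 4]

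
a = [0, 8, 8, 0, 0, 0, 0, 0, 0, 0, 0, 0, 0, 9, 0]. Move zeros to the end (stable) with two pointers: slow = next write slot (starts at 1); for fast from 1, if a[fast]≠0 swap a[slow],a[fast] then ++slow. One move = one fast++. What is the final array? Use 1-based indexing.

(s=1,f=1) a[fast]=0 → fast++
(s=1,f=2) a[fast]=8≠0 swap→a[1]=8 → slow++,fast++
(s=2,f=3) a[fast]=8≠0 swap→a[2]=8 → slow++,fast++
(s=3,f=4) a[fast]=0 → fast++
(s=3,f=5) a[fast]=0 → fast++
(s=3,f=6) a[fast]=0 → fast++
(s=3,f=7) a[fast]=0 → fast++
(s=3,f=8) a[fast]=0 → fast++
(s=3,f=9) a[fast]=0 → fast++
(s=3,f=10) a[fast]=0 → fast++
(s=3,f=11) a[fast]=0 → fast++
(s=3,f=12) a[fast]=0 → fast++
(s=3,f=13) a[fast]=0 → fast++
(s=3,f=14) a[fast]=9≠0 swap→a[3]=9 → slow++,fast++
(s=4,f=15) a[fast]=0 → fast++

[8, 8, 9, 0, 0, 0, 0, 0, 0, 0, 0, 0, 0, 0, 0]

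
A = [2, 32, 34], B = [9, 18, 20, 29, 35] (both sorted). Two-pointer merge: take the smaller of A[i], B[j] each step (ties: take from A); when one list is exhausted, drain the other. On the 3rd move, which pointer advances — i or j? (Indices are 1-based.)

j

[i=1,j=1] A[i]=2<=B[j]=9 take 2 → i++
[i=2,j=1] A[i]=32>B[j]=9 take 9 → j++
[i=2,j=2] A[i]=32>B[j]=18 take 18 → j++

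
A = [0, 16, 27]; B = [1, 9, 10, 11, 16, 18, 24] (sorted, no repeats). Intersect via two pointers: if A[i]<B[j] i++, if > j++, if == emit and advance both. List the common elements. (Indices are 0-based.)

[i=0,j=0] 0<1 → i++
[i=1,j=0] 16>1 → j++
[i=1,j=1] 16>9 → j++
[i=1,j=2] 16>10 → j++
[i=1,j=3] 16>11 → j++
[i=1,j=4] 16==16 emit → i++,j++
[i=2,j=5] 27>18 → j++
[i=2,j=6] 27>24 → j++

intersection = [16]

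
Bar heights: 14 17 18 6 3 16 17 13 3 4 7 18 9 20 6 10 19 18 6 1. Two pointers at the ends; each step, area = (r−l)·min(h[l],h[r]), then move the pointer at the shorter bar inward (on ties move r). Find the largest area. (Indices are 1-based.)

l=1 r=20: min(14,1)*19=19 best=19 *, r--
l=1 r=19: min(14,6)*18=108 best=108 *, r--
l=1 r=18: min(14,18)*17=238 best=238 *, l++
l=2 r=18: min(17,18)*16=272 best=272 *, l++
l=3 r=18: min(18,18)*15=270 best=272, r--
l=3 r=17: min(18,19)*14=252 best=272, l++
l=4 r=17: min(6,19)*13=78 best=272, l++
l=5 r=17: min(3,19)*12=36 best=272, l++
l=6 r=17: min(16,19)*11=176 best=272, l++
l=7 r=17: min(17,19)*10=170 best=272, l++
l=8 r=17: min(13,19)*9=117 best=272, l++
l=9 r=17: min(3,19)*8=24 best=272, l++
l=10 r=17: min(4,19)*7=28 best=272, l++
l=11 r=17: min(7,19)*6=42 best=272, l++
l=12 r=17: min(18,19)*5=90 best=272, l++
l=13 r=17: min(9,19)*4=36 best=272, l++
l=14 r=17: min(20,19)*3=57 best=272, r--
l=14 r=16: min(20,10)*2=20 best=272, r--
l=14 r=15: min(20,6)*1=6 best=272, r--

max area = 272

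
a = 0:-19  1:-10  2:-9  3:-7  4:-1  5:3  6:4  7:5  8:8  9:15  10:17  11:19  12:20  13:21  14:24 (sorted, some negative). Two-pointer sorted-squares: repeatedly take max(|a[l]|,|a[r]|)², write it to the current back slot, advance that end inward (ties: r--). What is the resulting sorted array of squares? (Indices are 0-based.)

l=0 r=14: |-19|<=|24| out[14]=576, r--
l=0 r=13: |-19|<=|21| out[13]=441, r--
l=0 r=12: |-19|<=|20| out[12]=400, r--
l=0 r=11: |-19|<=|19| out[11]=361, r--
l=0 r=10: |-19|>|17| out[10]=361, l++
l=1 r=10: |-10|<=|17| out[9]=289, r--
l=1 r=9: |-10|<=|15| out[8]=225, r--
l=1 r=8: |-10|>|8| out[7]=100, l++
l=2 r=8: |-9|>|8| out[6]=81, l++
l=3 r=8: |-7|<=|8| out[5]=64, r--
l=3 r=7: |-7|>|5| out[4]=49, l++
l=4 r=7: |-1|<=|5| out[3]=25, r--
l=4 r=6: |-1|<=|4| out[2]=16, r--
l=4 r=5: |-1|<=|3| out[1]=9, r--
l=4 r=4: |-1|<=|-1| out[0]=1, r--

[1, 9, 16, 25, 49, 64, 81, 100, 225, 289, 361, 361, 400, 441, 576]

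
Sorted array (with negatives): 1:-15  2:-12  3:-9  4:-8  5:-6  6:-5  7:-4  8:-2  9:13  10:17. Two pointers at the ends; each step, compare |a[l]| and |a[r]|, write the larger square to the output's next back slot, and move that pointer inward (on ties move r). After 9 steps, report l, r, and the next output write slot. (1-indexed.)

l=1 r=10: |-15|<=|17| out[10]=289, r--
l=1 r=9: |-15|>|13| out[9]=225, l++
l=2 r=9: |-12|<=|13| out[8]=169, r--
l=2 r=8: |-12|>|-2| out[7]=144, l++
l=3 r=8: |-9|>|-2| out[6]=81, l++
l=4 r=8: |-8|>|-2| out[5]=64, l++
l=5 r=8: |-6|>|-2| out[4]=36, l++
l=6 r=8: |-5|>|-2| out[3]=25, l++
l=7 r=8: |-4|>|-2| out[2]=16, l++

l=8, r=8, next write slot=1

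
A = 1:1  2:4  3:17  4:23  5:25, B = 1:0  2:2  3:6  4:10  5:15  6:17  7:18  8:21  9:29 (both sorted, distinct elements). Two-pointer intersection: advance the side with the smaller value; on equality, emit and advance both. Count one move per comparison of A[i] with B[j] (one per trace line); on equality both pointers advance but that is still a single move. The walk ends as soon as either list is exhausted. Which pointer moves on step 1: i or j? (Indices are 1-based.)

j

i=1 j=1: 1>0, j++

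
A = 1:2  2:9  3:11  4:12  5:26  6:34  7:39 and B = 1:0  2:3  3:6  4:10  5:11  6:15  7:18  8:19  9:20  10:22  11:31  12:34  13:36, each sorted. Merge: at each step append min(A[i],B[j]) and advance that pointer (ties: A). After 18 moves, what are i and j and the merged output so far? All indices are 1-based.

i=7, j=13, merged so far=[0, 2, 3, 6, 9, 10, 11, 11, 12, 15, 18, 19, 20, 22, 26, 31, 34, 34]

[i=1,j=1] A[i]=2>B[j]=0 take 0 → j++
[i=1,j=2] A[i]=2<=B[j]=3 take 2 → i++
[i=2,j=2] A[i]=9>B[j]=3 take 3 → j++
[i=2,j=3] A[i]=9>B[j]=6 take 6 → j++
[i=2,j=4] A[i]=9<=B[j]=10 take 9 → i++
[i=3,j=4] A[i]=11>B[j]=10 take 10 → j++
[i=3,j=5] A[i]=11<=B[j]=11 take 11 → i++
[i=4,j=5] A[i]=12>B[j]=11 take 11 → j++
[i=4,j=6] A[i]=12<=B[j]=15 take 12 → i++
[i=5,j=6] A[i]=26>B[j]=15 take 15 → j++
[i=5,j=7] A[i]=26>B[j]=18 take 18 → j++
[i=5,j=8] A[i]=26>B[j]=19 take 19 → j++
[i=5,j=9] A[i]=26>B[j]=20 take 20 → j++
[i=5,j=10] A[i]=26>B[j]=22 take 22 → j++
[i=5,j=11] A[i]=26<=B[j]=31 take 26 → i++
[i=6,j=11] A[i]=34>B[j]=31 take 31 → j++
[i=6,j=12] A[i]=34<=B[j]=34 take 34 → i++
[i=7,j=12] A[i]=39>B[j]=34 take 34 → j++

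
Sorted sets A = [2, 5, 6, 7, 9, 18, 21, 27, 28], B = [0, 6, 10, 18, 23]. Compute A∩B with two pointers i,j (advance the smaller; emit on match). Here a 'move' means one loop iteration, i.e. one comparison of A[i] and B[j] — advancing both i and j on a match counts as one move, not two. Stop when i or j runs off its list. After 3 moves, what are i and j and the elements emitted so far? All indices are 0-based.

i=2, j=1, emitted=[]

i=0 j=0: 2>0, j++
i=0 j=1: 2<6, i++
i=1 j=1: 5<6, i++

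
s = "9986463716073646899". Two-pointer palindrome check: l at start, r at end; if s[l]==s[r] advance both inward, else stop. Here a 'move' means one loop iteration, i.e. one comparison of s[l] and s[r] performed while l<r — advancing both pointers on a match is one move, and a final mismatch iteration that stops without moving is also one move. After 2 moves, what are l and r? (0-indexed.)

l=2, r=16

[0,18] '9'=='9' → l++,r--
[1,17] '9'=='9' → l++,r--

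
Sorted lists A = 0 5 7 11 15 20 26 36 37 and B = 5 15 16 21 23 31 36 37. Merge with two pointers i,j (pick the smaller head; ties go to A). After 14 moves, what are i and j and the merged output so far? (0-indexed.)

i=8, j=6, merged so far=[0, 5, 5, 7, 11, 15, 15, 16, 20, 21, 23, 26, 31, 36]

i=0 j=0: A[i]=0<=B[j]=5 take 0, i++
i=1 j=0: A[i]=5<=B[j]=5 take 5, i++
i=2 j=0: A[i]=7>B[j]=5 take 5, j++
i=2 j=1: A[i]=7<=B[j]=15 take 7, i++
i=3 j=1: A[i]=11<=B[j]=15 take 11, i++
i=4 j=1: A[i]=15<=B[j]=15 take 15, i++
i=5 j=1: A[i]=20>B[j]=15 take 15, j++
i=5 j=2: A[i]=20>B[j]=16 take 16, j++
i=5 j=3: A[i]=20<=B[j]=21 take 20, i++
i=6 j=3: A[i]=26>B[j]=21 take 21, j++
i=6 j=4: A[i]=26>B[j]=23 take 23, j++
i=6 j=5: A[i]=26<=B[j]=31 take 26, i++
i=7 j=5: A[i]=36>B[j]=31 take 31, j++
i=7 j=6: A[i]=36<=B[j]=36 take 36, i++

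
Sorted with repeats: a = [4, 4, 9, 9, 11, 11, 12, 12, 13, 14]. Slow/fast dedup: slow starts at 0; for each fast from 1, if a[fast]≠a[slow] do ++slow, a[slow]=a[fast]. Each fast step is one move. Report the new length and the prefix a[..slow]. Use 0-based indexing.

(s=0,f=1) a[fast]=4=a[slow] dup → fast++
(s=0,f=2) a[fast]=9≠a[slow]=4 write a[1]=9 → slow++,fast++
(s=1,f=3) a[fast]=9=a[slow] dup → fast++
(s=1,f=4) a[fast]=11≠a[slow]=9 write a[2]=11 → slow++,fast++
(s=2,f=5) a[fast]=11=a[slow] dup → fast++
(s=2,f=6) a[fast]=12≠a[slow]=11 write a[3]=12 → slow++,fast++
(s=3,f=7) a[fast]=12=a[slow] dup → fast++
(s=3,f=8) a[fast]=13≠a[slow]=12 write a[4]=13 → slow++,fast++
(s=4,f=9) a[fast]=14≠a[slow]=13 write a[5]=14 → slow++,fast++

length 6; prefix = [4, 9, 11, 12, 13, 14]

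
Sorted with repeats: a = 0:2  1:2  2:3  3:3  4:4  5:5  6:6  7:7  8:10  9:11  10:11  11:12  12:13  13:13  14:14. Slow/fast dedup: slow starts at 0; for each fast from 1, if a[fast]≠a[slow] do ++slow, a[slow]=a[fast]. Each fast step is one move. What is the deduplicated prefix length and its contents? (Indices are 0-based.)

length 11; prefix = [2, 3, 4, 5, 6, 7, 10, 11, 12, 13, 14]

slow=0 fast=1: a[fast]=2=a[slow] dup, fast++
slow=0 fast=2: a[fast]=3≠a[slow]=2 write a[1]=3, slow++,fast++
slow=1 fast=3: a[fast]=3=a[slow] dup, fast++
slow=1 fast=4: a[fast]=4≠a[slow]=3 write a[2]=4, slow++,fast++
slow=2 fast=5: a[fast]=5≠a[slow]=4 write a[3]=5, slow++,fast++
slow=3 fast=6: a[fast]=6≠a[slow]=5 write a[4]=6, slow++,fast++
slow=4 fast=7: a[fast]=7≠a[slow]=6 write a[5]=7, slow++,fast++
slow=5 fast=8: a[fast]=10≠a[slow]=7 write a[6]=10, slow++,fast++
slow=6 fast=9: a[fast]=11≠a[slow]=10 write a[7]=11, slow++,fast++
slow=7 fast=10: a[fast]=11=a[slow] dup, fast++
slow=7 fast=11: a[fast]=12≠a[slow]=11 write a[8]=12, slow++,fast++
slow=8 fast=12: a[fast]=13≠a[slow]=12 write a[9]=13, slow++,fast++
slow=9 fast=13: a[fast]=13=a[slow] dup, fast++
slow=9 fast=14: a[fast]=14≠a[slow]=13 write a[10]=14, slow++,fast++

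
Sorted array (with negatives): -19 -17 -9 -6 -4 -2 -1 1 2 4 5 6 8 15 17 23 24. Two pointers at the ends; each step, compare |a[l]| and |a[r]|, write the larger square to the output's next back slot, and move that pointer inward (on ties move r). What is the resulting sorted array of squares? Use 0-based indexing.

[1, 1, 4, 4, 16, 16, 25, 36, 36, 64, 81, 225, 289, 289, 361, 529, 576]

[0,16] |-19|<=|24| out[16]=576 → r--
[0,15] |-19|<=|23| out[15]=529 → r--
[0,14] |-19|>|17| out[14]=361 → l++
[1,14] |-17|<=|17| out[13]=289 → r--
[1,13] |-17|>|15| out[12]=289 → l++
[2,13] |-9|<=|15| out[11]=225 → r--
[2,12] |-9|>|8| out[10]=81 → l++
[3,12] |-6|<=|8| out[9]=64 → r--
[3,11] |-6|<=|6| out[8]=36 → r--
[3,10] |-6|>|5| out[7]=36 → l++
[4,10] |-4|<=|5| out[6]=25 → r--
[4,9] |-4|<=|4| out[5]=16 → r--
[4,8] |-4|>|2| out[4]=16 → l++
[5,8] |-2|<=|2| out[3]=4 → r--
[5,7] |-2|>|1| out[2]=4 → l++
[6,7] |-1|<=|1| out[1]=1 → r--
[6,6] |-1|<=|-1| out[0]=1 → r--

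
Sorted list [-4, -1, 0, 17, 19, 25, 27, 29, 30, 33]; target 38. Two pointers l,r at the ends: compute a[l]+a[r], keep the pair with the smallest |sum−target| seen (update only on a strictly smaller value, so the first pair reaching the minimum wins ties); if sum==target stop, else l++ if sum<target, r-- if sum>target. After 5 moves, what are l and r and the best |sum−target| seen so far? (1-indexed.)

l=4, r=8, best |Δ|=5

[1,10] -4+33=29 d=9 * → l++
[2,10] -1+33=32 d=6 * → l++
[3,10] 0+33=33 d=5 * → l++
[4,10] 17+33=50 d=12 → r--
[4,9] 17+30=47 d=9 → r--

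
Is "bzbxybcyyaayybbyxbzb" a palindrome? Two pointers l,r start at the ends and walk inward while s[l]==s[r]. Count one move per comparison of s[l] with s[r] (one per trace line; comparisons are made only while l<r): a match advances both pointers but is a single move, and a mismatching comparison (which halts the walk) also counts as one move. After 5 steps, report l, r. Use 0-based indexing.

l=5, r=14

[0,19] 'b'=='b' → l++,r--
[1,18] 'z'=='z' → l++,r--
[2,17] 'b'=='b' → l++,r--
[3,16] 'x'=='x' → l++,r--
[4,15] 'y'=='y' → l++,r--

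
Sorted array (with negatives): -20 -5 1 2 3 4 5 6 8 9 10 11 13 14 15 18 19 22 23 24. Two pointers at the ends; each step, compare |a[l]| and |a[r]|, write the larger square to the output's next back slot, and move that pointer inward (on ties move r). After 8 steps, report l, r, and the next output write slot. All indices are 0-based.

[0,19] |-20|<=|24| out[19]=576 → r--
[0,18] |-20|<=|23| out[18]=529 → r--
[0,17] |-20|<=|22| out[17]=484 → r--
[0,16] |-20|>|19| out[16]=400 → l++
[1,16] |-5|<=|19| out[15]=361 → r--
[1,15] |-5|<=|18| out[14]=324 → r--
[1,14] |-5|<=|15| out[13]=225 → r--
[1,13] |-5|<=|14| out[12]=196 → r--

l=1, r=12, next write slot=11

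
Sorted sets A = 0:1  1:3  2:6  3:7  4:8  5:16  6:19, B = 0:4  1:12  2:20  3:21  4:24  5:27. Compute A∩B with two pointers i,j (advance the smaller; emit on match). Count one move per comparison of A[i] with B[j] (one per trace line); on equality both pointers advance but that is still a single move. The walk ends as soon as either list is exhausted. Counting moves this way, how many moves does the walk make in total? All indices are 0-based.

9 moves

[i=0,j=0] 1<4 → i++
[i=1,j=0] 3<4 → i++
[i=2,j=0] 6>4 → j++
[i=2,j=1] 6<12 → i++
[i=3,j=1] 7<12 → i++
[i=4,j=1] 8<12 → i++
[i=5,j=1] 16>12 → j++
[i=5,j=2] 16<20 → i++
[i=6,j=2] 19<20 → i++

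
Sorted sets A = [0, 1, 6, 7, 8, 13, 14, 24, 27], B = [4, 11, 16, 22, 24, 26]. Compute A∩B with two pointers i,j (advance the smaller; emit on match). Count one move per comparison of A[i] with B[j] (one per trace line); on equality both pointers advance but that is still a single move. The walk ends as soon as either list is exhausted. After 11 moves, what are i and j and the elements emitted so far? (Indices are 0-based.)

i=7, j=4, emitted=[]

[i=0,j=0] 0<4 → i++
[i=1,j=0] 1<4 → i++
[i=2,j=0] 6>4 → j++
[i=2,j=1] 6<11 → i++
[i=3,j=1] 7<11 → i++
[i=4,j=1] 8<11 → i++
[i=5,j=1] 13>11 → j++
[i=5,j=2] 13<16 → i++
[i=6,j=2] 14<16 → i++
[i=7,j=2] 24>16 → j++
[i=7,j=3] 24>22 → j++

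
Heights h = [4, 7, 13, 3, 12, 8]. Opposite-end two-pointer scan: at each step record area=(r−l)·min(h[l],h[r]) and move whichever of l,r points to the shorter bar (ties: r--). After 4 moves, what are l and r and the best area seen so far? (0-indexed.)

l=0 r=5: min(4,8)*5=20 best=20 *, l++
l=1 r=5: min(7,8)*4=28 best=28 *, l++
l=2 r=5: min(13,8)*3=24 best=28, r--
l=2 r=4: min(13,12)*2=24 best=28, r--

l=2, r=3, best area=28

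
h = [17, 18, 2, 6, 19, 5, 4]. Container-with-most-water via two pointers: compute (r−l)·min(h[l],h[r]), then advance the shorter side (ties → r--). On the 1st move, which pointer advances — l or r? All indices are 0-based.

r

l=0 r=6: min(17,4)*6=24 best=24 *, r--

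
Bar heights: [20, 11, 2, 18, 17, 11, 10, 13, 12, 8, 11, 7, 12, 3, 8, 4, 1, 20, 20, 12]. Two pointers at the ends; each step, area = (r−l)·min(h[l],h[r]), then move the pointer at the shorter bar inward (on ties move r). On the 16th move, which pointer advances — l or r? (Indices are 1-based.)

r

l=1 r=20: min(20,12)*19=228 best=228 *, r--
l=1 r=19: min(20,20)*18=360 best=360 *, r--
l=1 r=18: min(20,20)*17=340 best=360, r--
l=1 r=17: min(20,1)*16=16 best=360, r--
l=1 r=16: min(20,4)*15=60 best=360, r--
l=1 r=15: min(20,8)*14=112 best=360, r--
l=1 r=14: min(20,3)*13=39 best=360, r--
l=1 r=13: min(20,12)*12=144 best=360, r--
l=1 r=12: min(20,7)*11=77 best=360, r--
l=1 r=11: min(20,11)*10=110 best=360, r--
l=1 r=10: min(20,8)*9=72 best=360, r--
l=1 r=9: min(20,12)*8=96 best=360, r--
l=1 r=8: min(20,13)*7=91 best=360, r--
l=1 r=7: min(20,10)*6=60 best=360, r--
l=1 r=6: min(20,11)*5=55 best=360, r--
l=1 r=5: min(20,17)*4=68 best=360, r--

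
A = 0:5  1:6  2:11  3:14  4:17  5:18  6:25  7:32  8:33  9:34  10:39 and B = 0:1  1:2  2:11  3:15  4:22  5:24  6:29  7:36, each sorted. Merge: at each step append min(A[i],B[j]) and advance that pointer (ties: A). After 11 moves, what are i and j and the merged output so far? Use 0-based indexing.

i=6, j=5, merged so far=[1, 2, 5, 6, 11, 11, 14, 15, 17, 18, 22]

[i=0,j=0] A[i]=5>B[j]=1 take 1 → j++
[i=0,j=1] A[i]=5>B[j]=2 take 2 → j++
[i=0,j=2] A[i]=5<=B[j]=11 take 5 → i++
[i=1,j=2] A[i]=6<=B[j]=11 take 6 → i++
[i=2,j=2] A[i]=11<=B[j]=11 take 11 → i++
[i=3,j=2] A[i]=14>B[j]=11 take 11 → j++
[i=3,j=3] A[i]=14<=B[j]=15 take 14 → i++
[i=4,j=3] A[i]=17>B[j]=15 take 15 → j++
[i=4,j=4] A[i]=17<=B[j]=22 take 17 → i++
[i=5,j=4] A[i]=18<=B[j]=22 take 18 → i++
[i=6,j=4] A[i]=25>B[j]=22 take 22 → j++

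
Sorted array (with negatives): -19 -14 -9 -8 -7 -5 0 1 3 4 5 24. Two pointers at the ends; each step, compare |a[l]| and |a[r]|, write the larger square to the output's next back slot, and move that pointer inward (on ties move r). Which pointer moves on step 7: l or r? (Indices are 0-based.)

[0,11] |-19|<=|24| out[11]=576 → r--
[0,10] |-19|>|5| out[10]=361 → l++
[1,10] |-14|>|5| out[9]=196 → l++
[2,10] |-9|>|5| out[8]=81 → l++
[3,10] |-8|>|5| out[7]=64 → l++
[4,10] |-7|>|5| out[6]=49 → l++
[5,10] |-5|<=|5| out[5]=25 → r--

r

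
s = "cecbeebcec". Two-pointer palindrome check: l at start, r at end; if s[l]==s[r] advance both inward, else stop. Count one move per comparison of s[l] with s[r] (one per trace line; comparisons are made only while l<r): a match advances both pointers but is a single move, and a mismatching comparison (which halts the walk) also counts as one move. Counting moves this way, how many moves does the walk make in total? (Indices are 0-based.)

5 moves

l=0 r=9: 'c'=='c', l++,r--
l=1 r=8: 'e'=='e', l++,r--
l=2 r=7: 'c'=='c', l++,r--
l=3 r=6: 'b'=='b', l++,r--
l=4 r=5: 'e'=='e', l++,r--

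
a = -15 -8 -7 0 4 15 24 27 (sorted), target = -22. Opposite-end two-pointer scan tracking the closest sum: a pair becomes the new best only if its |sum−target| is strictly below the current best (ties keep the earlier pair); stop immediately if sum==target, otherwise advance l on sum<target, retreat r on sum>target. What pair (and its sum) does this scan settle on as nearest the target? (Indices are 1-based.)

l=1 r=8: -15+27=12 d=34 *, r--
l=1 r=7: -15+24=9 d=31 *, r--
l=1 r=6: -15+15=0 d=22 *, r--
l=1 r=5: -15+4=-11 d=11 *, r--
l=1 r=4: -15+0=-15 d=7 *, r--
l=1 r=3: -15+-7=-22 d=0 *, stop

pair (-15, -7) with sum -22 (|Δ|=0)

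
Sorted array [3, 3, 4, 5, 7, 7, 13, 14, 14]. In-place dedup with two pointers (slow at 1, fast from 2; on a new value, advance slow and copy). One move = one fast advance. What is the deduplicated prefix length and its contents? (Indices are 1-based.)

slow=1 fast=2: a[fast]=3=a[slow] dup, fast++
slow=1 fast=3: a[fast]=4≠a[slow]=3 write a[2]=4, slow++,fast++
slow=2 fast=4: a[fast]=5≠a[slow]=4 write a[3]=5, slow++,fast++
slow=3 fast=5: a[fast]=7≠a[slow]=5 write a[4]=7, slow++,fast++
slow=4 fast=6: a[fast]=7=a[slow] dup, fast++
slow=4 fast=7: a[fast]=13≠a[slow]=7 write a[5]=13, slow++,fast++
slow=5 fast=8: a[fast]=14≠a[slow]=13 write a[6]=14, slow++,fast++
slow=6 fast=9: a[fast]=14=a[slow] dup, fast++

length 6; prefix = [3, 4, 5, 7, 13, 14]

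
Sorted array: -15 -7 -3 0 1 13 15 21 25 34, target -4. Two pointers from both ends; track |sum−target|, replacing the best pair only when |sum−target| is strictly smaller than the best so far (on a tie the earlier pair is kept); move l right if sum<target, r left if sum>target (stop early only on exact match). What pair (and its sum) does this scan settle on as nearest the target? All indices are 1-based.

[1,10] -15+34=19 d=23 * → r--
[1,9] -15+25=10 d=14 * → r--
[1,8] -15+21=6 d=10 * → r--
[1,7] -15+15=0 d=4 * → r--
[1,6] -15+13=-2 d=2 * → r--
[1,5] -15+1=-14 d=10 → l++
[2,5] -7+1=-6 d=2 → l++
[3,5] -3+1=-2 d=2 → r--
[3,4] -3+0=-3 d=1 * → r--

pair (-3, 0) with sum -3 (|Δ|=1)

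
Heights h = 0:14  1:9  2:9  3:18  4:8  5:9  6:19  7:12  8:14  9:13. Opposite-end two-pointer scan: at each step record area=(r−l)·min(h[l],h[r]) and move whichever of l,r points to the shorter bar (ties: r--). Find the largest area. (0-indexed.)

[0,9] min(14,13)*9=117 best=117 * → r--
[0,8] min(14,14)*8=112 best=117 → r--
[0,7] min(14,12)*7=84 best=117 → r--
[0,6] min(14,19)*6=84 best=117 → l++
[1,6] min(9,19)*5=45 best=117 → l++
[2,6] min(9,19)*4=36 best=117 → l++
[3,6] min(18,19)*3=54 best=117 → l++
[4,6] min(8,19)*2=16 best=117 → l++
[5,6] min(9,19)*1=9 best=117 → l++

max area = 117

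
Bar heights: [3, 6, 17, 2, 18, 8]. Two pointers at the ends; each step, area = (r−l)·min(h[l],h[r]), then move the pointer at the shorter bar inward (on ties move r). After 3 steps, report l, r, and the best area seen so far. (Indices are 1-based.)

l=3, r=5, best area=24

l=1 r=6: min(3,8)*5=15 best=15 *, l++
l=2 r=6: min(6,8)*4=24 best=24 *, l++
l=3 r=6: min(17,8)*3=24 best=24, r--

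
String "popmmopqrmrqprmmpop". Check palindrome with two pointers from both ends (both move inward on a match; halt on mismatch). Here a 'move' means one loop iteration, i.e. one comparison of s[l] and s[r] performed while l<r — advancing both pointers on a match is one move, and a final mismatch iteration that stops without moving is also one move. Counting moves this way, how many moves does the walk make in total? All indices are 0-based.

6 moves

l=0 r=18: 'p'=='p', l++,r--
l=1 r=17: 'o'=='o', l++,r--
l=2 r=16: 'p'=='p', l++,r--
l=3 r=15: 'm'=='m', l++,r--
l=4 r=14: 'm'=='m', l++,r--
l=5 r=13: 'o'!='r', stop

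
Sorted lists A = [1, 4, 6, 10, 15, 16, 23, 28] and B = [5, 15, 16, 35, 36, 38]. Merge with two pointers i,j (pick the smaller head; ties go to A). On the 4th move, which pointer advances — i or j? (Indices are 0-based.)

[i=0,j=0] A[i]=1<=B[j]=5 take 1 → i++
[i=1,j=0] A[i]=4<=B[j]=5 take 4 → i++
[i=2,j=0] A[i]=6>B[j]=5 take 5 → j++
[i=2,j=1] A[i]=6<=B[j]=15 take 6 → i++

i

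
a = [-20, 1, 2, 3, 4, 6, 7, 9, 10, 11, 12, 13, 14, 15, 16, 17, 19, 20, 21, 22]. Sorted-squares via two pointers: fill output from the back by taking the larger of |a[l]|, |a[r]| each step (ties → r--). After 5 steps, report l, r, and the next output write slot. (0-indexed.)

[0,19] |-20|<=|22| out[19]=484 → r--
[0,18] |-20|<=|21| out[18]=441 → r--
[0,17] |-20|<=|20| out[17]=400 → r--
[0,16] |-20|>|19| out[16]=400 → l++
[1,16] |1|<=|19| out[15]=361 → r--

l=1, r=15, next write slot=14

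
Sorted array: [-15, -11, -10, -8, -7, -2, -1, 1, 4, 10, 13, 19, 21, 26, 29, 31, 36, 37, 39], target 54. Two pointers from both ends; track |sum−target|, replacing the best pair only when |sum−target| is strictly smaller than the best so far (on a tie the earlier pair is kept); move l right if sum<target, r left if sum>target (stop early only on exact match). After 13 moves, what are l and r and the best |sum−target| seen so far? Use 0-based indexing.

[0,18] -15+39=24 d=30 * → l++
[1,18] -11+39=28 d=26 * → l++
[2,18] -10+39=29 d=25 * → l++
[3,18] -8+39=31 d=23 * → l++
[4,18] -7+39=32 d=22 * → l++
[5,18] -2+39=37 d=17 * → l++
[6,18] -1+39=38 d=16 * → l++
[7,18] 1+39=40 d=14 * → l++
[8,18] 4+39=43 d=11 * → l++
[9,18] 10+39=49 d=5 * → l++
[10,18] 13+39=52 d=2 * → l++
[11,18] 19+39=58 d=4 → r--
[11,17] 19+37=56 d=2 → r--

l=11, r=16, best |Δ|=2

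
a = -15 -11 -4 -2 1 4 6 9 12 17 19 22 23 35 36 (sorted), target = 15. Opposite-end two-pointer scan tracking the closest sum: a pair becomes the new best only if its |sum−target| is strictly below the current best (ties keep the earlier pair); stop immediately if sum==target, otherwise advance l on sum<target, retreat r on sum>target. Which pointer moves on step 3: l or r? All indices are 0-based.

l

[0,14] -15+36=21 d=6 * → r--
[0,13] -15+35=20 d=5 * → r--
[0,12] -15+23=8 d=7 → l++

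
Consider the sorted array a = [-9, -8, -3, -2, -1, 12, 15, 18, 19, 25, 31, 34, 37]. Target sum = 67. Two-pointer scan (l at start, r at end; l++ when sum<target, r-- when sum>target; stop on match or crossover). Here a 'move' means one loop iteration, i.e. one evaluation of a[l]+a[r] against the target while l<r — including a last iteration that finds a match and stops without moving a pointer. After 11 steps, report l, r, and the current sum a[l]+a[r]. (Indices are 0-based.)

l=0 r=12: -9+37=28 <67, l++
l=1 r=12: -8+37=29 <67, l++
l=2 r=12: -3+37=34 <67, l++
l=3 r=12: -2+37=35 <67, l++
l=4 r=12: -1+37=36 <67, l++
l=5 r=12: 12+37=49 <67, l++
l=6 r=12: 15+37=52 <67, l++
l=7 r=12: 18+37=55 <67, l++
l=8 r=12: 19+37=56 <67, l++
l=9 r=12: 25+37=62 <67, l++
l=10 r=12: 31+37=68 >67, r--

l=10, r=11, sum=65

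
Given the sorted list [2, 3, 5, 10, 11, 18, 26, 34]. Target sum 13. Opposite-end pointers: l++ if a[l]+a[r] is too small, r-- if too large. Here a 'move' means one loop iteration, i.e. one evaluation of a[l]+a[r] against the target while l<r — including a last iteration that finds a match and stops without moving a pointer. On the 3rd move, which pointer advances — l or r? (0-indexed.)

[0,7] 2+34=36 >13 → r--
[0,6] 2+26=28 >13 → r--
[0,5] 2+18=20 >13 → r--

r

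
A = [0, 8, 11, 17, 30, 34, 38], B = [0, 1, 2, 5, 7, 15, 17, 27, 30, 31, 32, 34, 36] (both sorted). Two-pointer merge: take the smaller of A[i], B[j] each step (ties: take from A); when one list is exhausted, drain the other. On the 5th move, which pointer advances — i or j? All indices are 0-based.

j

[i=0,j=0] A[i]=0<=B[j]=0 take 0 → i++
[i=1,j=0] A[i]=8>B[j]=0 take 0 → j++
[i=1,j=1] A[i]=8>B[j]=1 take 1 → j++
[i=1,j=2] A[i]=8>B[j]=2 take 2 → j++
[i=1,j=3] A[i]=8>B[j]=5 take 5 → j++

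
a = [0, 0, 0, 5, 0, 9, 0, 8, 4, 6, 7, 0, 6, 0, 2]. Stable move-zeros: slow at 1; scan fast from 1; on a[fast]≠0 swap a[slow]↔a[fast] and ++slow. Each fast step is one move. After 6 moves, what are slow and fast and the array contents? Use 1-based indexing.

slow=1 fast=1: a[fast]=0, fast++
slow=1 fast=2: a[fast]=0, fast++
slow=1 fast=3: a[fast]=0, fast++
slow=1 fast=4: a[fast]=5≠0 swap→a[1]=5, slow++,fast++
slow=2 fast=5: a[fast]=0, fast++
slow=2 fast=6: a[fast]=9≠0 swap→a[2]=9, slow++,fast++

slow=3, fast=7, a=[5, 9, 0, 0, 0, 0, 0, 8, 4, 6, 7, 0, 6, 0, 2]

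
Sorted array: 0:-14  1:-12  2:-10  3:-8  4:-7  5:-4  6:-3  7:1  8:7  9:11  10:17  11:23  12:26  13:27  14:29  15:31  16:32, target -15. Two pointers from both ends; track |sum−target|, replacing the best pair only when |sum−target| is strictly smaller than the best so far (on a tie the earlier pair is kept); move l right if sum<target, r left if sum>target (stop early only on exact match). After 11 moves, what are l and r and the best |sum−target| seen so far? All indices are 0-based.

l=1, r=6, best |Δ|=2

[0,16] -14+32=18 d=33 * → r--
[0,15] -14+31=17 d=32 * → r--
[0,14] -14+29=15 d=30 * → r--
[0,13] -14+27=13 d=28 * → r--
[0,12] -14+26=12 d=27 * → r--
[0,11] -14+23=9 d=24 * → r--
[0,10] -14+17=3 d=18 * → r--
[0,9] -14+11=-3 d=12 * → r--
[0,8] -14+7=-7 d=8 * → r--
[0,7] -14+1=-13 d=2 * → r--
[0,6] -14+-3=-17 d=2 → l++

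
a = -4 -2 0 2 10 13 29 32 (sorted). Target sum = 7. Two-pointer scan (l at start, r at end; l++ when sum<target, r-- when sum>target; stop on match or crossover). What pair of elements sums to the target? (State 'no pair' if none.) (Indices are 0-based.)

no pair

l=0 r=7: -4+32=28 >7, r--
l=0 r=6: -4+29=25 >7, r--
l=0 r=5: -4+13=9 >7, r--
l=0 r=4: -4+10=6 <7, l++
l=1 r=4: -2+10=8 >7, r--
l=1 r=3: -2+2=0 <7, l++
l=2 r=3: 0+2=2 <7, l++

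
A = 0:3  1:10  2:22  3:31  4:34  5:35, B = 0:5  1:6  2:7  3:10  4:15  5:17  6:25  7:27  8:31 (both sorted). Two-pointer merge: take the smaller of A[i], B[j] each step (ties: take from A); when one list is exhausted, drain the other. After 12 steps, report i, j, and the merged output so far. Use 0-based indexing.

i=4, j=8, merged so far=[3, 5, 6, 7, 10, 10, 15, 17, 22, 25, 27, 31]

[i=0,j=0] A[i]=3<=B[j]=5 take 3 → i++
[i=1,j=0] A[i]=10>B[j]=5 take 5 → j++
[i=1,j=1] A[i]=10>B[j]=6 take 6 → j++
[i=1,j=2] A[i]=10>B[j]=7 take 7 → j++
[i=1,j=3] A[i]=10<=B[j]=10 take 10 → i++
[i=2,j=3] A[i]=22>B[j]=10 take 10 → j++
[i=2,j=4] A[i]=22>B[j]=15 take 15 → j++
[i=2,j=5] A[i]=22>B[j]=17 take 17 → j++
[i=2,j=6] A[i]=22<=B[j]=25 take 22 → i++
[i=3,j=6] A[i]=31>B[j]=25 take 25 → j++
[i=3,j=7] A[i]=31>B[j]=27 take 27 → j++
[i=3,j=8] A[i]=31<=B[j]=31 take 31 → i++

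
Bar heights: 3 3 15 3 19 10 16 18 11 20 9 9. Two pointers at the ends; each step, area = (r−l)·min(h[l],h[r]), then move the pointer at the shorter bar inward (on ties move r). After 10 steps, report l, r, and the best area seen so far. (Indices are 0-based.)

[0,11] min(3,9)*11=33 best=33 * → l++
[1,11] min(3,9)*10=30 best=33 → l++
[2,11] min(15,9)*9=81 best=81 * → r--
[2,10] min(15,9)*8=72 best=81 → r--
[2,9] min(15,20)*7=105 best=105 * → l++
[3,9] min(3,20)*6=18 best=105 → l++
[4,9] min(19,20)*5=95 best=105 → l++
[5,9] min(10,20)*4=40 best=105 → l++
[6,9] min(16,20)*3=48 best=105 → l++
[7,9] min(18,20)*2=36 best=105 → l++

l=8, r=9, best area=105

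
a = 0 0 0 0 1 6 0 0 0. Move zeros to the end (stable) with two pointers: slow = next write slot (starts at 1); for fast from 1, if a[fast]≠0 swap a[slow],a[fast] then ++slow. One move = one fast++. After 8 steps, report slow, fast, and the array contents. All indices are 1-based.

slow=3, fast=9, a=[1, 6, 0, 0, 0, 0, 0, 0, 0]

slow=1 fast=1: a[fast]=0, fast++
slow=1 fast=2: a[fast]=0, fast++
slow=1 fast=3: a[fast]=0, fast++
slow=1 fast=4: a[fast]=0, fast++
slow=1 fast=5: a[fast]=1≠0 swap→a[1]=1, slow++,fast++
slow=2 fast=6: a[fast]=6≠0 swap→a[2]=6, slow++,fast++
slow=3 fast=7: a[fast]=0, fast++
slow=3 fast=8: a[fast]=0, fast++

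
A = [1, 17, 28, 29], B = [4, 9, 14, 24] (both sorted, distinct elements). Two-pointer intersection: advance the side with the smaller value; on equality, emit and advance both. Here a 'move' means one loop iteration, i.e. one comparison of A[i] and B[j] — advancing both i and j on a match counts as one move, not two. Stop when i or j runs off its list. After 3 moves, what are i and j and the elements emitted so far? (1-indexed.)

i=1 j=1: 1<4, i++
i=2 j=1: 17>4, j++
i=2 j=2: 17>9, j++

i=2, j=3, emitted=[]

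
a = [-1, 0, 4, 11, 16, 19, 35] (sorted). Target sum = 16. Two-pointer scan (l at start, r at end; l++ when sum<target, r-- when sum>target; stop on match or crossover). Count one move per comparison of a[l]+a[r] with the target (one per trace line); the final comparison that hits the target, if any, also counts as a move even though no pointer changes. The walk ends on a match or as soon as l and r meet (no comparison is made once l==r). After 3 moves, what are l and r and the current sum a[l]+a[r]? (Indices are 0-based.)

l=1, r=4, sum=16

[0,6] -1+35=34 >16 → r--
[0,5] -1+19=18 >16 → r--
[0,4] -1+16=15 <16 → l++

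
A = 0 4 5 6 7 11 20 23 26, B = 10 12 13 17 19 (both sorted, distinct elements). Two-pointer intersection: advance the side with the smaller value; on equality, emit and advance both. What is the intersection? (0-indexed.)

[i=0,j=0] 0<10 → i++
[i=1,j=0] 4<10 → i++
[i=2,j=0] 5<10 → i++
[i=3,j=0] 6<10 → i++
[i=4,j=0] 7<10 → i++
[i=5,j=0] 11>10 → j++
[i=5,j=1] 11<12 → i++
[i=6,j=1] 20>12 → j++
[i=6,j=2] 20>13 → j++
[i=6,j=3] 20>17 → j++
[i=6,j=4] 20>19 → j++

intersection = []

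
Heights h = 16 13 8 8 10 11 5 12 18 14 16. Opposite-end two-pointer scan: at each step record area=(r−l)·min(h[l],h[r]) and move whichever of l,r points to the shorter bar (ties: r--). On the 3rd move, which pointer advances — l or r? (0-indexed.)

l

l=0 r=10: min(16,16)*10=160 best=160 *, r--
l=0 r=9: min(16,14)*9=126 best=160, r--
l=0 r=8: min(16,18)*8=128 best=160, l++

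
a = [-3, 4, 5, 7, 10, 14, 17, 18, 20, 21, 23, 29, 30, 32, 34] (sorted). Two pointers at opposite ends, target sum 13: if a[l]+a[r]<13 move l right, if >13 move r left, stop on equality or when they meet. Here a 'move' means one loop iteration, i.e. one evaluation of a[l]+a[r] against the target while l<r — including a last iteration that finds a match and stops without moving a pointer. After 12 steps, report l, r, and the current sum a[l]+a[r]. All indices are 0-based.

l=0 r=14: -3+34=31 >13, r--
l=0 r=13: -3+32=29 >13, r--
l=0 r=12: -3+30=27 >13, r--
l=0 r=11: -3+29=26 >13, r--
l=0 r=10: -3+23=20 >13, r--
l=0 r=9: -3+21=18 >13, r--
l=0 r=8: -3+20=17 >13, r--
l=0 r=7: -3+18=15 >13, r--
l=0 r=6: -3+17=14 >13, r--
l=0 r=5: -3+14=11 <13, l++
l=1 r=5: 4+14=18 >13, r--
l=1 r=4: 4+10=14 >13, r--

l=1, r=3, sum=11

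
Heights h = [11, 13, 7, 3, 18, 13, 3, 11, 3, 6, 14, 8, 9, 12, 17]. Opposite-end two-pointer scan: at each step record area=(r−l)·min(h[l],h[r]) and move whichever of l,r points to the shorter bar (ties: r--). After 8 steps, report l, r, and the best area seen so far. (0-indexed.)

[0,14] min(11,17)*14=154 best=154 * → l++
[1,14] min(13,17)*13=169 best=169 * → l++
[2,14] min(7,17)*12=84 best=169 → l++
[3,14] min(3,17)*11=33 best=169 → l++
[4,14] min(18,17)*10=170 best=170 * → r--
[4,13] min(18,12)*9=108 best=170 → r--
[4,12] min(18,9)*8=72 best=170 → r--
[4,11] min(18,8)*7=56 best=170 → r--

l=4, r=10, best area=170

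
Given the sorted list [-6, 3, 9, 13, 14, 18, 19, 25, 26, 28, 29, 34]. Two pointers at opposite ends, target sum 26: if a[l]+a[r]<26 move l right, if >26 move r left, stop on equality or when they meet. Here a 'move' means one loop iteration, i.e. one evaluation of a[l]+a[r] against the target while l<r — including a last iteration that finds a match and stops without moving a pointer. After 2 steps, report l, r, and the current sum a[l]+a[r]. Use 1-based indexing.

l=2, r=11, sum=32

[1,12] -6+34=28 >26 → r--
[1,11] -6+29=23 <26 → l++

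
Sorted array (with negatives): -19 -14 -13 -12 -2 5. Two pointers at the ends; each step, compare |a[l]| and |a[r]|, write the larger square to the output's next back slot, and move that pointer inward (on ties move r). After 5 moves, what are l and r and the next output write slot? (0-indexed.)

l=4, r=4, next write slot=0

l=0 r=5: |-19|>|5| out[5]=361, l++
l=1 r=5: |-14|>|5| out[4]=196, l++
l=2 r=5: |-13|>|5| out[3]=169, l++
l=3 r=5: |-12|>|5| out[2]=144, l++
l=4 r=5: |-2|<=|5| out[1]=25, r--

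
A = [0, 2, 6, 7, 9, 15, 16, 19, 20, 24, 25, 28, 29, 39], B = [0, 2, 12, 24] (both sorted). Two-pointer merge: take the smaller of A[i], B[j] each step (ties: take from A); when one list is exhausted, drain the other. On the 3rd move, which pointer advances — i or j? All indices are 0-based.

i

[i=0,j=0] A[i]=0<=B[j]=0 take 0 → i++
[i=1,j=0] A[i]=2>B[j]=0 take 0 → j++
[i=1,j=1] A[i]=2<=B[j]=2 take 2 → i++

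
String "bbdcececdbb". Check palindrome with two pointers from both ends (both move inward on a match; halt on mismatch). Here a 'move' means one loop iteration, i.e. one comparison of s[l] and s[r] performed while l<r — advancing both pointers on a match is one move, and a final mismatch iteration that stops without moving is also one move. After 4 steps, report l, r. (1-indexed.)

l=5, r=7

[1,11] 'b'=='b' → l++,r--
[2,10] 'b'=='b' → l++,r--
[3,9] 'd'=='d' → l++,r--
[4,8] 'c'=='c' → l++,r--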